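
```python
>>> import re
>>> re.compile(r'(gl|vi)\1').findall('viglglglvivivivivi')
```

After group 1 captures some text, `\1` only succeeds where that same text appears again.
Because there's exactly one group, `findall` drops the full match and keeps group 1 from each hit.

['gl', 'vi', 'vi']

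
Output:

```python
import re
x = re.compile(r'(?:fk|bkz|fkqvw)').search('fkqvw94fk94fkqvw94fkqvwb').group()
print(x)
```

Alternation isn't longest-match — the leftmost alternative that fits at this position is chosen.
The match spans [0:2] → 'fk'.

fk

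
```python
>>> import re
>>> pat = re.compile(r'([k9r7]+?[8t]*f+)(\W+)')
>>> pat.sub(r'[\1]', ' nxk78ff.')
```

This matches one or more of one of [k9r7] (lazy), then zero or more of one of [8t], then one or more of the literal 'f' (captured); then one or more of a non-word character (captured).
Matches: at [3:9] → 'k78ff.'.
The replacement refers to a captured group, so each match is rewritten using its own captured text.

' nx[k78ff]'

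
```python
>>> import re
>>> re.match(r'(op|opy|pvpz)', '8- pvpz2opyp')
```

None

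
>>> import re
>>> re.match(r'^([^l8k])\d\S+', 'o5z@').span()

(0, 4)

Pattern: anchored at the start of the string; then any character except [l8k] (captured); then a digit, then one or more of a non-whitespace character.
With `match`, the pattern is implicitly anchored at the beginning.
The match spans [0:4] → 'o5z@'.
Captured: group 1 = 'o'.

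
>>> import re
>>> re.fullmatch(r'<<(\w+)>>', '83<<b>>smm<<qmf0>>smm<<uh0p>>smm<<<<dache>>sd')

`re.fullmatch` is like wrapping the pattern in `^…$` (in single-line mode).
Here the pattern can't cover the whole string, so the call returns None.

None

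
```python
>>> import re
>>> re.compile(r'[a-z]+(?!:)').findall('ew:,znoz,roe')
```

Because the assertion is negative and zero-width, positions next to the forbidden text are skipped.
`findall` yields the raw match text (3 of them) because the pattern has no groups.

['e', 'znoz', 'roe']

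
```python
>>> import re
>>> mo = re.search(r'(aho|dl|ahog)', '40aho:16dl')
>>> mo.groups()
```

('aho',)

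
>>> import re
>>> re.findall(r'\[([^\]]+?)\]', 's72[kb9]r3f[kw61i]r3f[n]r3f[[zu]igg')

['kb9', 'kw61i', 'n', '[zu']

Because there's exactly one group, `findall` drops the full match and keeps group 1 from each hit.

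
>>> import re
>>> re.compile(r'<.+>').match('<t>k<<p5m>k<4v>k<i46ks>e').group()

`re.match` only tries the pattern at the start of the string.
The match spans [0:23] → '<t>k<<p5m>k<4v>k<i46ks>'.

'<t>k<<p5m>k<4v>k<i46ks>'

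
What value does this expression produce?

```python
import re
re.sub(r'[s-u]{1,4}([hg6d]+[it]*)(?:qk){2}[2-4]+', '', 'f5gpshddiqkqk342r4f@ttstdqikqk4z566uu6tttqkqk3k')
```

'f5gpr4f@ttstdqikqk4z566k'

Each match is replaced by ''.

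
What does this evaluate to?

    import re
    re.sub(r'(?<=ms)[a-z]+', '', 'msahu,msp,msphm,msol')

'ms,ms,ms,ms'

The lookaround is zero-width — it requires the adjacent text to match without consuming it, so the asserted text isn't part of the match.
Every occurrence is swapped for ''.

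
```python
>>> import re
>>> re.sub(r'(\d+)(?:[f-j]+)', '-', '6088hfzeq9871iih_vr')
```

'-zeq-_vr'

The pattern matches one or more of a digit (captured); then one or more of a character in [f-j] (non-capturing group).
Matches: at [0:6] → '6088hf'; at [9:16] → '9871iih'.
Each match is replaced by '-'.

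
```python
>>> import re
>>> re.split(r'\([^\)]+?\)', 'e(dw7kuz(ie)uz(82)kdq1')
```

['e', 'uz', 'kdq1']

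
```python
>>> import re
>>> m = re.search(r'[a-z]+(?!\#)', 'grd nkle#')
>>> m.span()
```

A negative assertion filters positions out without eating any characters.
The match spans [0:3] → 'grd'.

(0, 3)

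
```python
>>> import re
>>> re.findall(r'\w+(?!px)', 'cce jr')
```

The negative lookaround is zero-width — it rules out positions where the adjacent text would match, without consuming anything.
Matches: at [0:3] → 'cce'; at [4:6] → 'jr'.
`findall` yields the raw match text (2 of them) because the pattern has no groups.

['cce', 'jr']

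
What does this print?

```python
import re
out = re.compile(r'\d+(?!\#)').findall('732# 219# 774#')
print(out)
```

['73', '21', '77']

The negative lookaround is zero-width — it rules out positions where the adjacent text would match, without consuming anything.
Since nothing is captured, `findall` lists the 3 matched substrings directly.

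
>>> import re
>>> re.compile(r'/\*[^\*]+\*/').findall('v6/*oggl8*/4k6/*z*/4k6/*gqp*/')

['/*oggl8*/', '/*z*/', '/*gqp*/']

Scanning left to right: at [2:11] → '/*oggl8*/'; at [14:19] → '/*z*/'; at [22:29] → '/*gqp*/'.
`findall` yields the raw match text (3 of them) because the pattern has no groups.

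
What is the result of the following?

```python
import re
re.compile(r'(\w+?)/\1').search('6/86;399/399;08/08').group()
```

'399/399'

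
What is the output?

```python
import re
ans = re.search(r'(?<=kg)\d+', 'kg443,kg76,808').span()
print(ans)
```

The `(?=…)`/`(?<=…)` assertion just peeks at neighbouring text; it doesn't advance the match position.
The match spans [2:5] → '443'.

(2, 5)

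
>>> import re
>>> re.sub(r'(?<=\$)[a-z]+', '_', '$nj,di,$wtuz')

'$_,di,$_'

Because the assertion is zero-width, the text it checks is not consumed and won't appear in the result.
Matches: at [1:3] → 'nj'; at [8:12] → 'wtuz'.
Each match is replaced by '_'.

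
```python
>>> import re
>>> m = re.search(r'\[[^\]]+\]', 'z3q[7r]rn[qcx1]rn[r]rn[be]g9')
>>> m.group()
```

`re.search` tries every starting position until one works.
The match spans [3:7] → '[7r]'.

'[7r]'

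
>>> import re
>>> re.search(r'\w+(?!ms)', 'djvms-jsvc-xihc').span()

(0, 5)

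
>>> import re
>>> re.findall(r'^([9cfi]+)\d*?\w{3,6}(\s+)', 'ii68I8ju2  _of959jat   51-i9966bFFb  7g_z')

The pattern matches anchored at the start of the string; then one or more of one of [9cfi] (captured); then zero or more of a digit (lazy), then 3 to 6 of a word character; then one or more of whitespace (captured).
With 2 capturing groups, `findall` returns a 2-tuple per match.

[('ii', '  ')]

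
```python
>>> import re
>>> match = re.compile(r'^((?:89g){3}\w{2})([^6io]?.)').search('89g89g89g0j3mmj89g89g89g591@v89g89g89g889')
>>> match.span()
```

(0, 13)

The pattern matches anchored at the start of the string; then the literal '89g' repeated 3 times, then exactly 2 of a word character (captured); then optionally any character except [6io], then any character (captured).
Unlike `match`, `search` isn't anchored — it looks for the pattern anywhere in the string.
The match spans [0:13] → '89g89g89g0j3m'.
Captured: group 1 = '89g89g89g0j', group 2 = '3m'.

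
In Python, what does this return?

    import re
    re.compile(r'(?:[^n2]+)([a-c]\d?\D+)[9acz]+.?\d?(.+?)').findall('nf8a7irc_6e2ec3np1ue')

[('a7ir', 'e')]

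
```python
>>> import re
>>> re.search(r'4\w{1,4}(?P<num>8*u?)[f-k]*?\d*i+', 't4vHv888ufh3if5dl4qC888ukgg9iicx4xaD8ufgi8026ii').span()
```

This matches the literal '4', then 1 to 4 of a word character; then zero or more of a literal '8', then optionally the literal 'u' (captured as 'num'); then zero or more of a character in [f-k] (lazy), then zero or more of a digit; then one or more of a literal 'i'.
Unlike `match`, `search` isn't anchored — it looks for the pattern anywhere in the string.
The match spans [1:13] → '4vHv888ufh3i'.
Captured: group 1 = '88u'.

(1, 13)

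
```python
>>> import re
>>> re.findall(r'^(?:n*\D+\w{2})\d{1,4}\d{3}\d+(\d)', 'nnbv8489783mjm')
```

['3']

Pattern: anchored at the start of the string; then zero or more of the literal 'n', then one or more of a non-digit, then exactly 2 of a word character (non-capturing group); then 1 to 4 of a digit, then exactly 3 of a digit, then one or more of a digit; then a digit (captured).
Matches: at [0:11] match 'nnbv8489783', group 1 = '3'.
`findall` collects group 1 from the one match (1 total).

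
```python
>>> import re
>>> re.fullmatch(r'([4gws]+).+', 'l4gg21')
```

The pattern matches one or more of one of [4gws] (captured); then one or more of any character.
`re.fullmatch` is like wrapping the pattern in `^…$` (in single-line mode).
Here there's no way to consume every character, so the call returns None.

None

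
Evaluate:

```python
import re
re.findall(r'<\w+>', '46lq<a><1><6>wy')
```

['<a>', '<1>', '<6>']

With no groups in the pattern, `findall` gives back each whole match — 3 here.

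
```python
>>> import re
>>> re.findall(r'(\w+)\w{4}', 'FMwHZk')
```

The pattern matches one or more of a word character (captured); then exactly 4 of a word character.
Matches: at [0:6] match 'FMwHZk', group 1 = 'FM'.
With a single group, `findall` returns only what that group captured — 1 item.

['FM']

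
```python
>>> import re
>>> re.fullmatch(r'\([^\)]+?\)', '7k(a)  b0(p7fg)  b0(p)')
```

`re.fullmatch` requires the pattern to consume the entire string.
Here the pattern can't cover the whole string, so the call returns None.

None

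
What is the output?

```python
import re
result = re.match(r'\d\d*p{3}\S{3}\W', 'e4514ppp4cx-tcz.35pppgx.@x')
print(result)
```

`match` is anchored at position 0; if the pattern doesn't fit there, it returns None.
Here position 0 doesn't satisfy it, so the call returns None.

None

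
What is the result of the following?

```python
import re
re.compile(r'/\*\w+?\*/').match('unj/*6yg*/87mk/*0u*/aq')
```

None

`re.match` only tries the pattern at the start of the string.
Here the pattern fails at index 0, so the call returns None.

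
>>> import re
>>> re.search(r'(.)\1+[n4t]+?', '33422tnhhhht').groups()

('3',)

The match spans [0:3] → '334'.
Captured: group 1 = '3'.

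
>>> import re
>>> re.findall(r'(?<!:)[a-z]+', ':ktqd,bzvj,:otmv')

['tqd', 'bzvj', 'tmv']

A negative assertion filters positions out without eating any characters.
Since nothing is captured, `findall` lists the 3 matched substrings directly.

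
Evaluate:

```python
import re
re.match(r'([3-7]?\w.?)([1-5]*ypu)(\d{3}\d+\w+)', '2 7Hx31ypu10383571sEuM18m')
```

None

`re.match` only tries the pattern at the start of the string.
Here the string doesn't start with a match, so the call returns None.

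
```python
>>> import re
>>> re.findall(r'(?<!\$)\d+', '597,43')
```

['597', '43']

The negative lookahead/lookbehind blocks any match where the forbidden context is present.
With no groups in the pattern, `findall` gives back each whole match — 2 here.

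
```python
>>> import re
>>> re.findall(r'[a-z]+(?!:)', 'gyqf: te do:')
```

The negative lookahead/lookbehind blocks any match where the forbidden context is present.
`findall` yields the raw match text (3 of them) because the pattern has no groups.

['gyq', 'te', 'd']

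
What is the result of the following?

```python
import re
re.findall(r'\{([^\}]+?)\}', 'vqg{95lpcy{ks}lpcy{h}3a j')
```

Matches: at [3:14] match '{95lpcy{ks}', group 1 = '95lpcy{ks'; at [18:21] match '{h}', group 1 = 'h'.
One capturing group, so `findall` returns just the captured substring from each match — 2 in all.

['95lpcy{ks', 'h']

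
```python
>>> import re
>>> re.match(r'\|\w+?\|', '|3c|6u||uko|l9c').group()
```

'|3c|'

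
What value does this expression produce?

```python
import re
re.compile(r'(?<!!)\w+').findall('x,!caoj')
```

The negative lookahead/lookbehind blocks any match where the forbidden context is present.
`findall` yields the raw match text (2 of them) because the pattern has no groups.

['x', 'aoj']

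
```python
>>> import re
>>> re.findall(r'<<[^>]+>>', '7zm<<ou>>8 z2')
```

['<<ou>>']

No capturing groups, so `findall` returns the 1 full match string.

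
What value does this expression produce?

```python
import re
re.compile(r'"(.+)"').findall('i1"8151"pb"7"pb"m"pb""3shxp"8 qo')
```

['8151"pb"7"pb"m"pb""3shxp']

Walking the string: at [2:28] match '"8151"pb"7"pb"m"pb""3shxp"', group 1 = '8151"pb"7"pb"m"pb""3shxp'.
With a single group, `findall` returns only what that group captured — 1 item.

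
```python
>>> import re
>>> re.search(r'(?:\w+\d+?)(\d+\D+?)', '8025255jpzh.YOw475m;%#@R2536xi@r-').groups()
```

('5j',)

The match spans [0:8] → '8025255j'.
Captured: group 1 = '5j'.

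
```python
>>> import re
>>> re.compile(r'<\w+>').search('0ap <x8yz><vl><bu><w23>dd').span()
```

`re.search` scans for the first position where the pattern succeeds.
The match spans [4:10] → '<x8yz>'.

(4, 10)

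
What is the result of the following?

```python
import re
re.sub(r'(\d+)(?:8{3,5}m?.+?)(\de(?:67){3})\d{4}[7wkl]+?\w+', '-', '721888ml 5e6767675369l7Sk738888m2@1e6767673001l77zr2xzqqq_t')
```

'-@1e6767673001l77zr2xzqqq_t'

Pattern: one or more of a digit (captured); then 3 to 5 of a literal '8', then optionally the literal 'm', then one or more of any character (lazy) (non-capturing group); then a digit, then the literal 'e', then the literal '67' repeated 3 times (captured); then exactly 4 of a digit, then one or more of one of [7wkl] (lazy), then one or more of a word character.
Each match is replaced by '-'.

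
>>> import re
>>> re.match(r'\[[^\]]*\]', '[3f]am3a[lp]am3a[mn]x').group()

'[3f]'

With `match`, the pattern is implicitly anchored at the beginning.
The match spans [0:4] → '[3f]'.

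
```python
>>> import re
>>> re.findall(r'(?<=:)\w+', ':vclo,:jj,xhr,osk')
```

['vclo', 'jj']

Lookahead/lookbehind check context without consuming it, so the matched span excludes the asserted characters.
Walking the string: at [1:5] → 'vclo'; at [7:9] → 'jj'.
Since nothing is captured, `findall` lists the 2 matched substrings directly.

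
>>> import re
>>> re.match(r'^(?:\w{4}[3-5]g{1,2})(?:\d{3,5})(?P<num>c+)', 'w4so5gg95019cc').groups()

('cc',)

The pattern matches anchored at the start of the string; then exactly 4 of a word character, then a character in [3-5], then 1 to 2 of a literal 'g' (non-capturing group); then 3 to 5 of a digit (non-capturing group); then one or more of a literal 'c' (captured as 'num').
`match` is anchored at position 0; if the pattern doesn't fit there, it returns None.
The match spans [0:14] → 'w4so5gg95019cc'.
Captured: group 1 = 'cc'.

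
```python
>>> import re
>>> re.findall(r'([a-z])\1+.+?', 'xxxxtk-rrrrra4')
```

['x', 'r']

A backreference is literal: `\1` must see the identical characters the first group matched.
Matches: at [0:5] match 'xxxxt', group 1 = 'x'; at [7:13] match 'rrrrra', group 1 = 'r'.
`findall` collects group 1 from each match (2 total).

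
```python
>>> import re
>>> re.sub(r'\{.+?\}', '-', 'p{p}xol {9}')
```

Because the quantifier is non-greedy, it stops expanding at the earliest point where the rest of the pattern can succeed.
Each match is replaced by '-'.

'p-xol -'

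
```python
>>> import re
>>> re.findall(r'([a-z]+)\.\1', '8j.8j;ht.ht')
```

['ht']

A backreference is literal: `\1` must see the identical characters the first group matched.
With a single group, `findall` returns only what that group captured — 1 item.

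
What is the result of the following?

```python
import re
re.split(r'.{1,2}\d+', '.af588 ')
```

['.', ' ']

Pattern: 1 to 2 of any character; then one or more of a digit.
Each match becomes a cut point; 2 segments remain.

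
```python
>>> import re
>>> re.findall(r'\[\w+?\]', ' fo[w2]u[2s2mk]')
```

['[w2]', '[2s2mk]']

Walking the string: at [3:7] → '[w2]'; at [8:15] → '[2s2mk]'.
With no groups in the pattern, `findall` gives back each whole match — 2 here.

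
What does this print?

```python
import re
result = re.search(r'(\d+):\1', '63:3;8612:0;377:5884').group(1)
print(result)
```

3

The match spans [1:4] → '3:3'.
Captured: group 1 = '3'.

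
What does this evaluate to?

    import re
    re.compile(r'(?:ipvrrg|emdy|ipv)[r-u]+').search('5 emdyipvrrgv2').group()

The match spans [6:11] → 'ipvrr'.

'ipvrr'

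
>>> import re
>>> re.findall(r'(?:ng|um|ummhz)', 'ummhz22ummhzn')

['um', 'um']

Branches in `(...|...)` are attempted left-to-right; the first branch that allows the whole pattern to succeed is taken.
With no groups in the pattern, `findall` gives back each whole match — 2 here.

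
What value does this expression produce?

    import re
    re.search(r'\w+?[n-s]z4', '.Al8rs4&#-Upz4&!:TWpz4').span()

This matches one or more of a word character (lazy); then a character in [n-s], then the literal 'z4'.
The match spans [10:14] → 'Upz4'.

(10, 14)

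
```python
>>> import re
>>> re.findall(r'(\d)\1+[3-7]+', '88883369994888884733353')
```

`\1` has to match the exact text group 1 already captured.
Matches: at [0:7] match '8888336', group 1 = '8'; at [7:11] match '9994', group 1 = '9'; at [11:23] match '888884733353', group 1 = '8'.
`findall` collects group 1 from each match (3 total).

['8', '9', '8']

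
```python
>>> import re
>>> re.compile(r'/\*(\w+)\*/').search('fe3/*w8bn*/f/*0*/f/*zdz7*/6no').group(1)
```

`re.search` tries every starting position until one works.
The match spans [3:11] → '/*w8bn*/'.
Captured: group 1 = 'w8bn'.

'w8bn'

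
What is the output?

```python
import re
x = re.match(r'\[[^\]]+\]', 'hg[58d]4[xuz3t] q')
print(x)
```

None

`re.match` won't scan ahead — the pattern has to work from the very first character.
Here position 0 doesn't satisfy it, so the call returns None.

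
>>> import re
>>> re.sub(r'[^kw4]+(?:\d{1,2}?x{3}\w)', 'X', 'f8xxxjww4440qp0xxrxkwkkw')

Pattern: one or more of any character except [kw4]; then 1 to 2 of a digit (lazy), then exactly 3 of the literal 'x', then a word character (non-capturing group).
Matches: at [0:6] → 'f8xxxj'.
Every occurrence is swapped for 'X'.

'Xww4440qp0xxrxkwkkw'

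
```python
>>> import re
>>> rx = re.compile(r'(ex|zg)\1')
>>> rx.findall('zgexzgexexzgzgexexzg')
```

`\1` is not a pattern — it's the concrete string captured by group 1, re-applied verbatim.
Matches: at [6:10] match 'exex', group 1 = 'ex'; at [10:14] match 'zgzg', group 1 = 'zg'; at [14:18] match 'exex', group 1 = 'ex'.
With a single group, `findall` returns only what that group captured — 3 items.

['ex', 'zg', 'ex']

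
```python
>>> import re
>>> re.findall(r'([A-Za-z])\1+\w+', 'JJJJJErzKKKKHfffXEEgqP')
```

['J']

A backreference is literal: `\1` must see the identical characters the first group matched.
Because there's exactly one group, `findall` drops the full match and keeps group 1 from the one hit.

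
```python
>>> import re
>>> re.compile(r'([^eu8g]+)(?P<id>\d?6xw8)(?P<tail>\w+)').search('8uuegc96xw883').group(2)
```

Pattern: one or more of any character except [eu8g] (captured); then optionally a digit, then the literal '6xw', then a literal '8' (captured as 'id'); then one or more of a word character (captured as 'tail').
`search` walks the string left to right and returns the first match it finds.
The match spans [5:13] → 'c96xw883'.
Captured: group 1 = 'c9', group 2 = '6xw8', group 3 = '83'.

'6xw8'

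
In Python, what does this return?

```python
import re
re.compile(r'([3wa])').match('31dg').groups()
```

This matches one of [3wa] (captured).
With `match`, the pattern is implicitly anchored at the beginning.
The match spans [0:1] → '3'.
Captured: group 1 = '3'.

('3',)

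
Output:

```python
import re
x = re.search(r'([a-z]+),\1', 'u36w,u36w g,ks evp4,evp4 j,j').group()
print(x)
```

j,j

After group 1 captures some text, `\1` only succeeds where that same text appears again.
The match spans [25:28] → 'j,j'.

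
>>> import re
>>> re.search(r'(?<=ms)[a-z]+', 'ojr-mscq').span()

(6, 8)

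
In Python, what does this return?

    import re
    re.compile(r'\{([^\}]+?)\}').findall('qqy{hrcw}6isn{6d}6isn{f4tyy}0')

['hrcw', '6d', 'f4tyy']

Scanning left to right: at [3:9] match '{hrcw}', group 1 = 'hrcw'; at [13:17] match '{6d}', group 1 = '6d'; at [21:28] match '{f4tyy}', group 1 = 'f4tyy'.
With a single group, `findall` returns only what that group captured — 3 items.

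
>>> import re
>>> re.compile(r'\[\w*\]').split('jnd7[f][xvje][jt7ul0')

['jnd7', '', '[jt7ul0']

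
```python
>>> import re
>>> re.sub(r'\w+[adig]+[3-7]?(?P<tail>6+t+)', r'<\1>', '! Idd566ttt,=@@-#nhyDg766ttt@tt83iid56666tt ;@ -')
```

'! <66ttt>,=@@-#<66ttt>@<6666tt> ;@ -'

The pattern matches one or more of a word character, then one or more of one of [adig], then optionally a character in [3-7]; then one or more of a literal '6', then one or more of the literal 't' (captured as 'tail').
Each match is replaced using the text its own group 1 captured.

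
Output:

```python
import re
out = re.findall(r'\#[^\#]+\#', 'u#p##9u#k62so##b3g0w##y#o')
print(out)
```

Scanning left to right: at [1:4] → '#p#'; at [4:8] → '#9u#'; at [14:21] → '#b3g0w#'; at [21:24] → '#y#'.
`findall` yields the raw match text (4 of them) because the pattern has no groups.

['#p#', '#9u#', '#b3g0w#', '#y#']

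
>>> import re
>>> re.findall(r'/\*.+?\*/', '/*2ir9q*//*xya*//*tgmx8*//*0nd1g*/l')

A non-greedy quantifier consumes as few characters as it can — just enough that the remainder of the pattern still matches from where it stops; whatever follows it matches normally.
Walking the string: at [0:9] → '/*2ir9q*/'; at [9:16] → '/*xya*/'; at [16:25] → '/*tgmx8*/'; at [25:34] → '/*0nd1g*/'.
With no groups in the pattern, `findall` gives back each whole match — 4 here.

['/*2ir9q*/', '/*xya*/', '/*tgmx8*/', '/*0nd1g*/']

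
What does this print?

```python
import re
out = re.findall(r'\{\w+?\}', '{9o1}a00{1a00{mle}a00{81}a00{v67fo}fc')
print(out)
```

['{9o1}', '{mle}', '{81}', '{v67fo}']

No capturing groups, so `findall` returns the 4 full match strings.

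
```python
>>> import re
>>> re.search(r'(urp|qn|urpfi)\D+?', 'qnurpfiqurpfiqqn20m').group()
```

'qnu'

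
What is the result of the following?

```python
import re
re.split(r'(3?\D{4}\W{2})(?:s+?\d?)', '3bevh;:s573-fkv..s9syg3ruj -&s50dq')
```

The pattern matches optionally a literal '3', then exactly 4 of a non-digit, then exactly 2 of a non-word character (captured); then one or more of a literal 's' (lazy), then optionally a digit (non-capturing group).
Matches to split on: at [0:9] → '3bevh;:s5'; at [10:19] → '3-fkv..s9'; at [22:31] → '3ruj -&s5'.
`re.split` interleaves the captured-group text with the surrounding fragments.

['', '3bevh;:', '7', '3-fkv..', 'syg', '3ruj -&', '0dq']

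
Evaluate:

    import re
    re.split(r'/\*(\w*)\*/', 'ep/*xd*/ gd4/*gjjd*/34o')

Matches to split on: at [2:8] → '/*xd*/'; at [12:20] → '/*gjjd*/'.
`re.split` interleaves the captured-group text with the surrounding fragments.

['ep', 'xd', ' gd4', 'gjjd', '34o']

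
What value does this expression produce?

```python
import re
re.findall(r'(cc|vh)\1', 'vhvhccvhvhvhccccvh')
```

A backreference is literal: `\1` must see the identical characters the first group matched.
One capturing group, so `findall` returns just the captured substring from each match — 3 in all.

['vh', 'vh', 'cc']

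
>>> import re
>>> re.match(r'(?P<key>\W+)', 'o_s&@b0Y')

None

`match` is anchored at position 0; if the pattern doesn't fit there, it returns None.
Here position 0 doesn't satisfy it, so the call returns None.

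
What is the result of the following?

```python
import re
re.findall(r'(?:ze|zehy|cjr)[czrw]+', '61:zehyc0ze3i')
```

['zehyc']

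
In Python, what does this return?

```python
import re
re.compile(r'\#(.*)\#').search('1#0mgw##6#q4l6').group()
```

`re.search` scans for the first position where the pattern succeeds.
The match spans [1:10] → '#0mgw##6#'.
Captured: group 1 = '0mgw##6'.

'#0mgw##6#'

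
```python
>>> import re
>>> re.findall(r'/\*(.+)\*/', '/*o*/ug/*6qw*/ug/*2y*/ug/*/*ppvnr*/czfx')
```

Scanning left to right: at [0:35] match '/*o*/ug/*6qw*/ug/*2y*/ug/*/*ppvnr*/', group 1 = 'o*/ug/*6qw*/ug/*2y*/ug/*/*ppvnr'.
`findall` collects group 1 from the one match (1 total).

['o*/ug/*6qw*/ug/*2y*/ug/*/*ppvnr']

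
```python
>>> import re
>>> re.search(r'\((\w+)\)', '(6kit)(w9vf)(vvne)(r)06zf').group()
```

'(6kit)'

The match spans [0:6] → '(6kit)'.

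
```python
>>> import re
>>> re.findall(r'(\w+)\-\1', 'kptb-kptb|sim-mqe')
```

['kptb', 'm']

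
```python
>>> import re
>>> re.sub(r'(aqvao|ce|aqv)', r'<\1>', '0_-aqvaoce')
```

`|` is ordered: at each position the engine commits to the first alternative that works.
Each match is replaced using the text its own group 1 captured.

'0_-<aqvao><ce>'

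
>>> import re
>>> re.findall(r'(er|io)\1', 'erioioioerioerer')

['io', 'er']

`\1` has to match the exact text group 1 already captured.
Walking the string: at [2:6] match 'ioio', group 1 = 'io'; at [12:16] match 'erer', group 1 = 'er'.
One capturing group, so `findall` returns just the captured substring from each match — 2 in all.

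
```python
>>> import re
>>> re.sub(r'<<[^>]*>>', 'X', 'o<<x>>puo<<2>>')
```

'oXpuoX'

Matches: at [1:6] → '<<x>>'; at [9:14] → '<<2>>'.
Every occurrence is swapped for 'X'.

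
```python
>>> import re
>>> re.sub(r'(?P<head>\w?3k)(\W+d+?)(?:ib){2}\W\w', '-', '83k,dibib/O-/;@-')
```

'--/;@-'

`sub` substitutes '-' at each match site.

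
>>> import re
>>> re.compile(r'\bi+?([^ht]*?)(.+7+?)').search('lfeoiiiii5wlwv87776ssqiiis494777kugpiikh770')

Here nothing in the string fits, so the call returns None.

None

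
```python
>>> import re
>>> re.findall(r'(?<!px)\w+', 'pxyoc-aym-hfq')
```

['pxyoc', 'aym', 'hfq']

A negative assertion filters positions out without eating any characters.
No capturing groups, so `findall` returns the 3 full match strings.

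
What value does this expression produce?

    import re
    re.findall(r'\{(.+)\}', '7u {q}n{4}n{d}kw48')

['q}n{4}n{d']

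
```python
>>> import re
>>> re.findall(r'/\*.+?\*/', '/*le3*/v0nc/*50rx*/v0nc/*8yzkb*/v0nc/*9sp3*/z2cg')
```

['/*le3*/', '/*50rx*/', '/*8yzkb*/', '/*9sp3*/']

A non-greedy quantifier consumes as few characters as it can — just enough that the remainder of the pattern still matches from where it stops; whatever follows it matches normally.
With no groups in the pattern, `findall` gives back each whole match — 4 here.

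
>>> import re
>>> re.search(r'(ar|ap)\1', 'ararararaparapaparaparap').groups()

('ar',)

The backreference `\1` re-matches whatever the first group consumed, character for character.
`re.search` tries every starting position until one works.
The match spans [0:4] → 'arar'.
Captured: group 1 = 'ar'.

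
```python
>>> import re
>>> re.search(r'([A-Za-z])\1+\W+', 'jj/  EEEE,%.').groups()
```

The match spans [0:5] → 'jj/  '.
Captured: group 1 = 'j'.

('j',)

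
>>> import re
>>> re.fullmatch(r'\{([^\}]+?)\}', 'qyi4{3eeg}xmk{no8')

None

`re.fullmatch` is like wrapping the pattern in `^…$` (in single-line mode).
Here the pattern can't cover the whole string, so the call returns None.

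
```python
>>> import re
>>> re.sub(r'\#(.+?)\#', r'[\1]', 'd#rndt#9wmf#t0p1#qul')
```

'd[rndt]9wmf[t0p1]qul'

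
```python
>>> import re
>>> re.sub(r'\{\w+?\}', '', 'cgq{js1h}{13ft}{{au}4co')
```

'cgq{4co'

Matches: at [3:9] → '{js1h}'; at [9:15] → '{13ft}'; at [16:20] → '{au}'.
Each match is replaced by ''.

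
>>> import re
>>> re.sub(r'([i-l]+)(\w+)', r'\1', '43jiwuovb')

'43ji'

Pattern: one or more of a character in [i-l] (captured); then one or more of a word character (captured).
Matches: at [2:9] → 'jiwuovb'.
The replacement refers to a captured group, so each match is rewritten using its own captured text.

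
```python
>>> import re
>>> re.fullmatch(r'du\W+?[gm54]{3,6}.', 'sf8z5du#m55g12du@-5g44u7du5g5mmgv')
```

None

Pattern: the literal 'du', then one or more of a non-word character (lazy); then 3 to 6 of one of [gm54], then any character.
`fullmatch` succeeds only if the pattern covers the string from start to end.
Here there's no way to consume every character, so the call returns None.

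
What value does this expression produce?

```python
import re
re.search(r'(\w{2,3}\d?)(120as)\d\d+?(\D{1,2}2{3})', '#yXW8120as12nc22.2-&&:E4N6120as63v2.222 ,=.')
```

This matches 2 to 3 of a word character, then optionally a digit (captured); then the literal '12', then the literal '0as' (captured); then a digit, then one or more of a digit (lazy); then 1 to 2 of a non-digit, then exactly 3 of a literal '2' (captured).
`search` walks the string left to right and returns the first match it finds.
Here no position works, so the call returns None.

None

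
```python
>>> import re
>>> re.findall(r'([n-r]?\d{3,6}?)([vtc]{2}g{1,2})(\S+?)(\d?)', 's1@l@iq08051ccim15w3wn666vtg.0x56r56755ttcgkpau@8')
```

Because the quantifier is non-greedy, it stops expanding at the earliest point where the rest of the pattern can succeed.
4 groups means the one result is a tuple of 4 captured strings — 1 here.

[('n666', 'vtg', '.', '0')]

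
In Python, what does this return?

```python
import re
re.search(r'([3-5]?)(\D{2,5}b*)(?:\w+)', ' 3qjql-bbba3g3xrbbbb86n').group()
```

'3qjql-bbba3g3xrbbbb86n'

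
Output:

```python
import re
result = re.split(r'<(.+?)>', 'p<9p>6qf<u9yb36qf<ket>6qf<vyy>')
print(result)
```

['p', '9p', '6qf', 'u9yb36qf<ket', '6qf', 'vyy', '']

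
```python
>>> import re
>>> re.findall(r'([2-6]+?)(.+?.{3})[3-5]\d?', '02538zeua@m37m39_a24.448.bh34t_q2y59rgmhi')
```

The pattern matches one or more of a character in [2-6] (lazy) (captured); then one or more of any character (lazy), then exactly 3 of any character (captured); then a character in [3-5], then optionally a digit.
The `?` after the quantifier makes it lazy — it takes as little as possible before letting the rest of the pattern try.
Matches: at [1:13] match '2538zeua@m37', groups = ('2', '538zeua@m'); at [14:20] match '39_a24', groups = ('3', '9_a2'); at [21:29] match '448.bh34', groups = ('4', '48.bh').
Multiple groups make `findall` return tuples — one 2-tuple for each match.

[('2', '538zeua@m'), ('3', '9_a2'), ('4', '48.bh')]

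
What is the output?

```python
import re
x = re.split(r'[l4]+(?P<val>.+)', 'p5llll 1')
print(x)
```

['p5', ' 1', '']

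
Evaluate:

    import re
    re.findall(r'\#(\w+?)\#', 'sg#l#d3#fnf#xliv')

['l', 'fnf']

`findall` collects group 1 from each match (2 total).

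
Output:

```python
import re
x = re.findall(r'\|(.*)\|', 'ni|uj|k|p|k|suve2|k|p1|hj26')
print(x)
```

One capturing group, so `findall` returns just the captured substring from the one match — 1 in all.

['uj|k|p|k|suve2|k|p1']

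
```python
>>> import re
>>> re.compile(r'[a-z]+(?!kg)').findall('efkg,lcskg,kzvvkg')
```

The negative lookaround is zero-width — it rules out positions where the adjacent text would match, without consuming anything.
Matches: at [0:4] → 'efkg'; at [5:10] → 'lcskg'; at [11:17] → 'kzvvkg'.
`findall` yields the raw match text (3 of them) because the pattern has no groups.

['efkg', 'lcskg', 'kzvvkg']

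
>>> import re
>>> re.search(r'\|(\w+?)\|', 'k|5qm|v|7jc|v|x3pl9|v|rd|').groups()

('5qm',)

The match spans [1:6] → '|5qm|'.
Captured: group 1 = '5qm'.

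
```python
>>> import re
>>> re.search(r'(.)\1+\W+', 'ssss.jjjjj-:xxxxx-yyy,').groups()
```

('s',)

The match spans [0:5] → 'ssss.'.
Captured: group 1 = 's'.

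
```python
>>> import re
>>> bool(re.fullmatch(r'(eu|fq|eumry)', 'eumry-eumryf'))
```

`re.fullmatch` is like wrapping the pattern in `^…$` (in single-line mode).
Here there's no way to consume every character, so the call returns None, and `bool(None)` is False.

False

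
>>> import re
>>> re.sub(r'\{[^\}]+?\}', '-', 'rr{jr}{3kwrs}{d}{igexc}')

Each match is replaced by '-'.

'rr----'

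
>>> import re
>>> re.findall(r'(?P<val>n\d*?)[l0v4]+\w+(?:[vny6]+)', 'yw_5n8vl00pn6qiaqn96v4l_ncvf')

This matches a literal 'n', then zero or more of a digit (lazy) (captured as 'val'); then one or more of one of [l0v4], then one or more of a word character; then one or more of one of [vny6] (non-capturing group).
Matches: at [4:27] match 'n8vl00pn6qiaqn96v4l_ncv', group 1 = 'n8'.
`findall` collects group 1 from the one match (1 total).

['n8']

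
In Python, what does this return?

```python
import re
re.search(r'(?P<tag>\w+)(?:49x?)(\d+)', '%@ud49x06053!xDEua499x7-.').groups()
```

('ud', '06053')

The match spans [2:12] → 'ud49x06053'.
Captured: group 1 = 'ud', group 2 = '06053'.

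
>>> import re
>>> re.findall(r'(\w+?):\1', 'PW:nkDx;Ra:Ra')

The backreference `\1` re-matches whatever the first group consumed, character for character.
`findall` collects group 1 from the one match (1 total).

['Ra']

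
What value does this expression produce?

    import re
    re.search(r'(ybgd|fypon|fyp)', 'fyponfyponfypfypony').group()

Branches in `(...|...)` are attempted left-to-right; the first branch that allows the whole pattern to succeed is taken.
Unlike `match`, `search` isn't anchored — it looks for the pattern anywhere in the string.
The match spans [0:5] → 'fypon'.
Captured: group 1 = 'fypon'.

'fypon'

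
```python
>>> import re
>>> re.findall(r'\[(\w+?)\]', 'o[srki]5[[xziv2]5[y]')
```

Matches: at [1:7] match '[srki]', group 1 = 'srki'; at [9:16] match '[xziv2]', group 1 = 'xziv2'; at [17:20] match '[y]', group 1 = 'y'.
With a single group, `findall` returns only what that group captured — 3 items.

['srki', 'xziv2', 'y']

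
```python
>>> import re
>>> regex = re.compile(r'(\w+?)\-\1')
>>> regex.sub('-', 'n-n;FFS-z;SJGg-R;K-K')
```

'-;FFS-z;SJGg-R;-'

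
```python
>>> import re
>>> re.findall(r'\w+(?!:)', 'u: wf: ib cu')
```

Because the assertion is negative and zero-width, positions next to the forbidden text are skipped.
No capturing groups, so `findall` returns the 3 full match strings.

['w', 'ib', 'cu']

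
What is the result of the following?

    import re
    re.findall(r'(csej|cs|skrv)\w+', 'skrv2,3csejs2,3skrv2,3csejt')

Branches in `(...|...)` are attempted left-to-right; the first branch that allows the whole pattern to succeed is taken.
With a single group, `findall` returns only what that group captured — 4 items.

['skrv', 'csej', 'skrv', 'csej']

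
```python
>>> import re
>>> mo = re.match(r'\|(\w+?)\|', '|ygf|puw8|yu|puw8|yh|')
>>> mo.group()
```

'|ygf|'

`re.match` won't scan ahead — the pattern has to work from the very first character.
The match spans [0:5] → '|ygf|'.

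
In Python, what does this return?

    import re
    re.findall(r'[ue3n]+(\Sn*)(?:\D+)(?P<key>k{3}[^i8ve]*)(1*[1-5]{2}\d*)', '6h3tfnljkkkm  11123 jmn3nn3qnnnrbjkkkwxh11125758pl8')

The pattern matches one or more of one of [ue3n]; then a non-whitespace character, then zero or more of the literal 'n' (captured); then one or more of a non-digit (non-capturing group); then exactly 3 of the literal 'k', then zero or more of any character except [i8ve] (captured as 'key'); then zero or more of the literal '1', then exactly 2 of a character in [1-5], then zero or more of a digit (captured).
Scanning left to right: at [2:48] match '3tfnljkkkm  11123 jmn3nn3qnnnrbjkkkwxh11125758', groups = ('t', 'kkkm  11123 jmn3nn3qnnnrbjkkkwxh111', '25758').
With 3 capturing groups, `findall` returns a 3-tuple per match.

[('t', 'kkkm  11123 jmn3nn3qnnnrbjkkkwxh111', '25758')]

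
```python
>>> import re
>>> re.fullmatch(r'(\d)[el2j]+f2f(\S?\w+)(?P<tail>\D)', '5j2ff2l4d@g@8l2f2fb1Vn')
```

None

The pattern matches a digit (captured); then one or more of one of [el2j], then a literal 'f', then the literal '2f'; then optionally a non-whitespace character, then one or more of a word character (captured); then a non-digit (captured as 'tail').
`re.fullmatch` is like wrapping the pattern in `^…$` (in single-line mode).
Here the string isn't matched end-to-end, so the call returns None.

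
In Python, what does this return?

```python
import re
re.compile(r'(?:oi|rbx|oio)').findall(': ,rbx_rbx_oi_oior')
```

['rbx', 'rbx', 'oi', 'oi']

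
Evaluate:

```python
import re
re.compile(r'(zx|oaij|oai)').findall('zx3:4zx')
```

['zx', 'zx']

Matches: at [0:2] match 'zx', group 1 = 'zx'; at [5:7] match 'zx', group 1 = 'zx'.
With a single group, `findall` returns only what that group captured — 2 items.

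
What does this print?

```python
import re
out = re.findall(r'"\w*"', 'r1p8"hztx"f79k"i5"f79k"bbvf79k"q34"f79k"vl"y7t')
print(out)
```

['"hztx"', '"i5"', '"bbvf79k"', '"f79k"']

With no groups in the pattern, `findall` gives back each whole match — 4 here.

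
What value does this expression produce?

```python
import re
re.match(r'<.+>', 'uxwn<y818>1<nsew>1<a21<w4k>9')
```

None

`re.match` only tries the pattern at the start of the string.
Here the string doesn't start with a match, so the call returns None.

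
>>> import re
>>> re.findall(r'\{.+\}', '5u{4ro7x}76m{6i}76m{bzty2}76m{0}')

['{4ro7x}76m{6i}76m{bzty2}76m{0}']

No capturing groups, so `findall` returns the 1 full match string.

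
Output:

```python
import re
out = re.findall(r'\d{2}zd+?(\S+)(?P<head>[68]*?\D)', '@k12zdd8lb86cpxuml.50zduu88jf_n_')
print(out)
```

[('d8lb86cpxuml.50zduu88jf_n', '_')]

Pattern: exactly 2 of a digit, then a literal 'z', then one or more of the literal 'd' (lazy); then one or more of a non-whitespace character (captured); then zero or more of one of [68] (lazy), then a non-digit (captured as 'head').
A `+?`/`*?`/`{m,n}?` starts at its minimum and grows only as far as needed for what follows to match.
Matches: at [2:32] match '12zdd8lb86cpxuml.50zduu88jf_n_', groups = ('d8lb86cpxuml.50zduu88jf_n', '_').
Multiple groups make `findall` return tuples — one 2-tuple for the one match.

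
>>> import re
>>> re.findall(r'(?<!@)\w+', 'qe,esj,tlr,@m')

['qe', 'esj', 'tlr']

A negative assertion filters positions out without eating any characters.
Scanning left to right: at [0:2] → 'qe'; at [3:6] → 'esj'; at [7:10] → 'tlr'.
`findall` yields the raw match text (3 of them) because the pattern has no groups.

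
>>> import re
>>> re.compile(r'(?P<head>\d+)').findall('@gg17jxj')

['17']

The pattern matches one or more of a digit (captured as 'head').
`findall` collects group 1 from the one match (1 total).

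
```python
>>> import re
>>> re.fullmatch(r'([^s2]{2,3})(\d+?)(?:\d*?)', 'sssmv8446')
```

The pattern matches 2 to 3 of any character except [s2] (captured); then one or more of a digit (lazy) (captured); then zero or more of a digit (lazy) (non-capturing group).
`re.fullmatch` is like wrapping the pattern in `^…$` (in single-line mode).
Here the pattern can't cover the whole string, so the call returns None.

None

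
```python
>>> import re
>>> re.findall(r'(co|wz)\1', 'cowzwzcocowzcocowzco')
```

['wz', 'co', 'co']

`\1` is not a pattern — it's the concrete string captured by group 1, re-applied verbatim.
Walking the string: at [2:6] match 'wzwz', group 1 = 'wz'; at [6:10] match 'coco', group 1 = 'co'; at [12:16] match 'coco', group 1 = 'co'.
`findall` collects group 1 from each match (3 total).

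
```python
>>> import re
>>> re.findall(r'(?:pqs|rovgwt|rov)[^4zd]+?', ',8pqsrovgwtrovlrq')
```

['pqsr', 'rovl']

Walking the string: at [2:6] → 'pqsr'; at [11:15] → 'rovl'.
`findall` yields the raw match text (2 of them) because the pattern has no groups.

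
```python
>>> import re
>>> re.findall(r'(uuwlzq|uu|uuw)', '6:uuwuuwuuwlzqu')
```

['uu', 'uu', 'uuwlzq']

Alternation tries branches left to right and keeps the first one that lets the overall match succeed at that position.
Because there's exactly one group, `findall` drops the full match and keeps group 1 from each hit.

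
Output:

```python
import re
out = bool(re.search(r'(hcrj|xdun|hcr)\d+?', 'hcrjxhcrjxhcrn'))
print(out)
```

`search` walks the string left to right and returns the first match it finds.
Here the pattern never matches, so the call returns None, and `bool(None)` is False.

False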